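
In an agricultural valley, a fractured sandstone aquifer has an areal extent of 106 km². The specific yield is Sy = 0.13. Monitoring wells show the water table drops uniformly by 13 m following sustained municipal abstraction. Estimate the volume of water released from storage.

A = 106 km² = 1.06 × 10^8 m²
ΔV = Sy × A × Δh = 0.13 × 1.06 × 10^8 m² × 13 m = 1.791 × 10^8 m³

ΔV ≈ 1.79 × 10^8 m³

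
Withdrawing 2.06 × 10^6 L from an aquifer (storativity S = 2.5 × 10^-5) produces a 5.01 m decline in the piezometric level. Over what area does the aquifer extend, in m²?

A ≈ 1.64 × 10^7 m²

ΔV = 2.06 × 10^6 L = 2060 m³
A = ΔV / (S × Δh) = 2060 / (2.5 × 10^-5 × 5.01) = 1.645 × 10^7 m²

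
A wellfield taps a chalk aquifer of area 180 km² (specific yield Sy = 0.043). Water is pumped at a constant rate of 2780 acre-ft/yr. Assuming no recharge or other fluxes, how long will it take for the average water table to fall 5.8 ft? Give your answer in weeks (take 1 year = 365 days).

t ≈ 208 weeks

A = 180 km² = 1.8 × 10^8 m²
Δh = 5.8 ft = 1.768 m
ΔV = Sy × A × Δh = 0.043 × 1.8 × 10^8 × 1.768 = 1.368 × 10^7 m³
Q = 2780 acre-ft/yr = 9395 m³/d
t = ΔV / Q = 1.368 × 10^7 m³ / 9395 m³/d = 1456 d
t = 1456 d ≈ 208.1 weeks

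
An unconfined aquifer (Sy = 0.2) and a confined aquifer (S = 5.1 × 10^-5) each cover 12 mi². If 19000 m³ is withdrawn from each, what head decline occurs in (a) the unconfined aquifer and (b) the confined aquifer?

Δh_u ≈ 0.00306 m; Δh_c ≈ 12 m

A = 12 mi² = 3.108 × 10^7 m²
Unconfined: Δh_u = ΔV/(Sy·A) = 19000/(0.2 × 3.108 × 10^7) = 0.003057 m
Confined: Δh_c = ΔV/(S·A) = 19000/(5.1 × 10^-5 × 3.108 × 10^7) = 11.99 m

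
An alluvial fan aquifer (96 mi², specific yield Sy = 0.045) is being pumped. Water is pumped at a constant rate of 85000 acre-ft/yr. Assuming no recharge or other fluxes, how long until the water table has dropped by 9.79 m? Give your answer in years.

A = 96 mi² = 2.486 × 10^8 m²
ΔV = Sy × A × Δh = 0.045 × 2.486 × 10^8 × 9.79 = 1.095 × 10^8 m³
Q = 85000 acre-ft/yr = 2.872 × 10^5 m³/d
t = ΔV / Q = 1.095 × 10^8 m³ / 2.872 × 10^5 m³/d = 381.3 d
t = 381.3 d ≈ 1.045 years

t ≈ 1.04 years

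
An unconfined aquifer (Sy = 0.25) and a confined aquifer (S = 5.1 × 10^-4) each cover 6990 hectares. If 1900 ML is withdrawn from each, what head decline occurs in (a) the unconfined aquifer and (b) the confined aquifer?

A = 6990 hectares = 6.99 × 10^7 m²
ΔV = 1900 ML = 1.9 × 10^6 m³
Unconfined: Δh_u = ΔV/(Sy·A) = 1.9 × 10^6/(0.25 × 6.99 × 10^7) = 0.1087 m
Confined: Δh_c = ΔV/(S·A) = 1.9 × 10^6/(5.1 × 10^-4 × 6.99 × 10^7) = 53.3 m

Δh_u ≈ 0.109 m; Δh_c ≈ 53.3 m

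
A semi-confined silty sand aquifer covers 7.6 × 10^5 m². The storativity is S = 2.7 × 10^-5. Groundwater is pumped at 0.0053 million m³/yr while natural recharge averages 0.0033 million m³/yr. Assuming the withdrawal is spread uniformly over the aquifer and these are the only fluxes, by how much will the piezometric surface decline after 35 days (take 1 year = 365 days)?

Net abstraction = 0.0053 − 0.0033 = 0.002 million m³/yr
Q_net = 0.002 million m³/yr = 5.479 m³/d
ΔV = Q × t = 5.479 m³/d × 35 d = 191.8 m³
Δh = ΔV / (S × A) = 191.8 / (2.7 × 10^-5 × 7.6 × 10^5) = 9.346 m

Δh ≈ 9.35 m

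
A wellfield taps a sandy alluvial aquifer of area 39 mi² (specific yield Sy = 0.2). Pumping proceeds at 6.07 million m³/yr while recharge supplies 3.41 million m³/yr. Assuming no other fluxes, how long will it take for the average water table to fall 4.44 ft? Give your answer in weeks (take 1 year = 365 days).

A = 39 mi² = 1.01 × 10^8 m²
Δh = 4.44 ft = 1.353 m
ΔV = Sy × A × Δh = 0.2 × 1.01 × 10^8 × 1.353 = 2.734 × 10^7 m³
Net withdrawal = 6.07 − 3.41 = 2.66 million m³/yr = 7288 m³/d
t = ΔV / Q = 2.734 × 10^7 m³ / 7288 m³/d = 3751 d
t = 3751 d ≈ 535.9 weeks

t ≈ 536 weeks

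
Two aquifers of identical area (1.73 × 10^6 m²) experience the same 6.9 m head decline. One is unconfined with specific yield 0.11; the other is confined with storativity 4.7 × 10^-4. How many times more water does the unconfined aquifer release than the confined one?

Unconfined: ΔV_u = Sy × A × Δh = 0.11 × 1.73 × 10^6 × 6.9 = 1.313 × 10^6 m³
Confined: ΔV_c = S × A × Δh = 4.7 × 10^-4 × 1.73 × 10^6 × 6.9 = 5610 m³
Ratio = ΔV_u / ΔV_c = Sy / S = 0.11 / 4.7 × 10^-4 = 234

ΔV_u / ΔV_c ≈ 234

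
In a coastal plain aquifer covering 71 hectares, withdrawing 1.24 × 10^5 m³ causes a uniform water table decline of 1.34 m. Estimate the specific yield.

Sy ≈ 0.13

A = 71 hectares = 7.1 × 10^5 m²
Sy = ΔV / (A × Δh) = 1.24 × 10^5 m³ / (7.1 × 10^5 m² × 1.34 m) = 0.1303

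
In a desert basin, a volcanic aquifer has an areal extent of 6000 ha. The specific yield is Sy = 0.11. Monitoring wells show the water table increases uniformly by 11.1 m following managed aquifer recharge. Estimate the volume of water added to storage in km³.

A = 6000 ha = 6 × 10^7 m²
ΔV = Sy × A × Δh = 0.11 × 6 × 10^7 m² × 11.1 m = 7.326 × 10^7 m³
ΔV = 7.326 × 10^7 m³ = 0.07326 km³

ΔV ≈ 0.0733 km³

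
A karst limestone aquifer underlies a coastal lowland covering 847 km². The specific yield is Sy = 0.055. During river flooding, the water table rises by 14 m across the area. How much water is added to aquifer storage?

ΔV ≈ 6.52 × 10^8 m³

A = 847 km² = 8.47 × 10^8 m²
ΔV = Sy × A × Δh = 0.055 × 8.47 × 10^8 m² × 14 m = 6.522 × 10^8 m³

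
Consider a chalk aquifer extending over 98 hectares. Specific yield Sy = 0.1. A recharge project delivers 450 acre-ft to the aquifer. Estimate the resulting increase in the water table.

A = 98 hectares = 9.8 × 10^5 m²
ΔV = 450 acre-ft = 5.551 × 10^5 m³
Δh = ΔV / (Sy × A) = 5.551 × 10^5 m³ / (0.1 × 9.8 × 10^5 m²) = 5.664 m

Δh ≈ 5.66 m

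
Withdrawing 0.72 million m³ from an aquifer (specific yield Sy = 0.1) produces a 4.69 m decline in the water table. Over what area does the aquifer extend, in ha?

ΔV = 0.72 million m³ = 7.2 × 10^5 m³
A = ΔV / (Sy × Δh) = 7.2 × 10^5 / (0.1 × 4.69) = 1.535 × 10^6 m²
A = 1.535 × 10^6 m² = 153.5 ha

A ≈ 154 ha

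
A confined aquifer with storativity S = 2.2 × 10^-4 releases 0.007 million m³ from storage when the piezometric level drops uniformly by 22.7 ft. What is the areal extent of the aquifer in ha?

A ≈ 460 ha

Δh = 22.7 ft = 6.919 m
ΔV = 0.007 million m³ = 7000 m³
A = ΔV / (S × Δh) = 7000 / (2.2 × 10^-4 × 6.919) = 4.599 × 10^6 m²
A = 4.599 × 10^6 m² = 459.9 ha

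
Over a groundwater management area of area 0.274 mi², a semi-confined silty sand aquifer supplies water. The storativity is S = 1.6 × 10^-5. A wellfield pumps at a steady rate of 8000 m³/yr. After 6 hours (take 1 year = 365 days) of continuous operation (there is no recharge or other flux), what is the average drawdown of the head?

Δh ≈ 0.483 m

A = 0.274 mi² = 7.097 × 10^5 m²
Q = 8000 m³/yr = 21.92 m³/d
t = 6 hours = 0.25 d
ΔV = Q × t = 21.92 m³/d × 0.25 d = 5.479 m³
Δh = ΔV / (S × A) = 5.479 / (1.6 × 10^-5 × 7.097 × 10^5) = 0.4826 m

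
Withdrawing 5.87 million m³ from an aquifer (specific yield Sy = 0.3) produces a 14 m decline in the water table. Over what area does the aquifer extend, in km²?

ΔV = 5.87 million m³ = 5.87 × 10^6 m³
A = ΔV / (Sy × Δh) = 5.87 × 10^6 / (0.3 × 14) = 1.398 × 10^6 m²
A = 1.398 × 10^6 m² = 1.398 km²

A ≈ 1.4 km²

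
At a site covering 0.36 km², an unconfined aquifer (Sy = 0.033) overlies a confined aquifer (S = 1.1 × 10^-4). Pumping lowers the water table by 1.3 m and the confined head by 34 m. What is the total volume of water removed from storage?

A = 0.36 km² = 3.6 × 10^5 m²
Unconfined: ΔV_u = Sy × A × Δh_u = 0.033 × 3.6 × 10^5 × 1.3 = 15440 m³
Confined: ΔV_c = S × A × Δh_c = 1.1 × 10^-4 × 3.6 × 10^5 × 34 = 1346 m³
Total ΔV = 15440 + 1346 = 16790 m³

ΔV ≈ 16800 m³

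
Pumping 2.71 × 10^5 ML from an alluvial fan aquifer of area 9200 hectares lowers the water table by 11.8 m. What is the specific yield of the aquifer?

A = 9200 hectares = 9.2 × 10^7 m²
ΔV = 2.71 × 10^5 ML = 2.71 × 10^8 m³
Sy = ΔV / (A × Δh) = 2.71 × 10^8 m³ / (9.2 × 10^7 m² × 11.8 m) = 0.2496

Sy ≈ 0.25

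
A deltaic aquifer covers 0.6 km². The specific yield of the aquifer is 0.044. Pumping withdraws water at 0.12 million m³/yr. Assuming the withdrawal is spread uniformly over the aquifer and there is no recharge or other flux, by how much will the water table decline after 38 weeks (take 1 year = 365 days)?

A = 0.6 km² = 6 × 10^5 m²
Q = 0.12 million m³/yr = 328.8 m³/d
t = 38 weeks = 266 d
ΔV = Q × t = 328.8 m³/d × 266 d = 87450 m³
Δh = ΔV / (Sy × A) = 87450 / (0.044 × 6 × 10^5) = 3.313 m

Δh ≈ 3.31 m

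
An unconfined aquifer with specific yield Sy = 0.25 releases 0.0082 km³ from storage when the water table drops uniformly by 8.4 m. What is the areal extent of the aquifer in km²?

A ≈ 3.9 km²

ΔV = 0.0082 km³ = 8.2 × 10^6 m³
A = ΔV / (Sy × Δh) = 8.2 × 10^6 / (0.25 × 8.4) = 3.905 × 10^6 m²
A = 3.905 × 10^6 m² = 3.905 km²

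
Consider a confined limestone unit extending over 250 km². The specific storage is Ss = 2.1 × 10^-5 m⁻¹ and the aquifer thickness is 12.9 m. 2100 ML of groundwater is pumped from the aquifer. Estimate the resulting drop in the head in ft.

S = Ss × b = 2.1 × 10^-5 m⁻¹ × 12.9 m = 2.709 × 10^-4
A = 250 km² = 2.5 × 10^8 m²
ΔV = 2100 ML = 2.1 × 10^6 m³
Δh = ΔV / (S × A) = 2.1 × 10^6 m³ / (2.709 × 10^-4 × 2.5 × 10^8 m²) = 31.01 m
Δh = 31.01 m = 101.7 ft

Δh ≈ 102 ft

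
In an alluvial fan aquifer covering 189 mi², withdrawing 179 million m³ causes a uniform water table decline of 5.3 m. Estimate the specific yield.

Sy ≈ 0.069

A = 189 mi² = 4.895 × 10^8 m²
ΔV = 179 million m³ = 1.79 × 10^8 m³
Sy = ΔV / (A × Δh) = 1.79 × 10^8 m³ / (4.895 × 10^8 m² × 5.3 m) = 0.06899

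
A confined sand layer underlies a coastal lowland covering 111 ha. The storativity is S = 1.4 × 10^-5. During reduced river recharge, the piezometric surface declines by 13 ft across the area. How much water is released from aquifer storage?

A = 111 ha = 1.11 × 10^6 m²
Δh = 13 ft = 3.962 m
ΔV = S × A × Δh = 1.4 × 10^-5 × 1.11 × 10^6 m² × 3.962 m = 61.58 m³

ΔV ≈ 61.6 m³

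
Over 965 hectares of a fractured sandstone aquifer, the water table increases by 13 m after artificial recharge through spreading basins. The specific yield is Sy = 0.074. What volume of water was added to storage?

ΔV ≈ 9.28 × 10^6 m³

A = 965 hectares = 9.65 × 10^6 m²
ΔV = Sy × A × Δh = 0.074 × 9.65 × 10^6 m² × 13 m = 9.283 × 10^6 m³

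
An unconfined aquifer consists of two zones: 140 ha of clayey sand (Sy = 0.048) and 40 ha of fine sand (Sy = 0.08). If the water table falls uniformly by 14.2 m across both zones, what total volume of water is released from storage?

A₁ = 140 ha = 1.4 × 10^6 m²; A₂ = 40 ha = 4 × 10^5 m²
ΔV₁ = 0.048 × 1.4 × 10^6 × 14.2 = 9.542 × 10^5 m³
ΔV₂ = 0.08 × 4 × 10^5 × 14.2 = 4.544 × 10^5 m³
ΔV = ΔV₁ + ΔV₂ = 1.409 × 10^6 m³

ΔV ≈ 1.41 × 10^6 m³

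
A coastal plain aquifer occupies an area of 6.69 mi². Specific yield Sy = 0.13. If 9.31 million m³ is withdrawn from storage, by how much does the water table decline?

A = 6.69 mi² = 1.733 × 10^7 m²
ΔV = 9.31 million m³ = 9.31 × 10^6 m³
Δh = ΔV / (Sy × A) = 9.31 × 10^6 m³ / (0.13 × 1.733 × 10^7 m²) = 4.133 m

Δh ≈ 4.13 m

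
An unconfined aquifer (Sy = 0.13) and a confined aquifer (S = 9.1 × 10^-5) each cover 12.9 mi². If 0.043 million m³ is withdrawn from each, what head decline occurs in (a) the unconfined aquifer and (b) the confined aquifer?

Δh_u ≈ 0.0099 m; Δh_c ≈ 14.1 m

A = 12.9 mi² = 3.341 × 10^7 m²
ΔV = 0.043 million m³ = 43000 m³
Unconfined: Δh_u = ΔV/(Sy·A) = 43000/(0.13 × 3.341 × 10^7) = 0.0099 m
Confined: Δh_c = ΔV/(S·A) = 43000/(9.1 × 10^-5 × 3.341 × 10^7) = 14.14 m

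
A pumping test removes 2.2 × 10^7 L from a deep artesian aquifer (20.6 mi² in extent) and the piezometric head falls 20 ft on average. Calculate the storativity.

A = 20.6 mi² = 5.335 × 10^7 m²
Δh = 20 ft = 6.096 m
ΔV = 2.2 × 10^7 L = 22000 m³
S = ΔV / (A × Δh) = 22000 m³ / (5.335 × 10^7 m² × 6.096 m) = 6.764 × 10^-5

S ≈ 6.8 × 10^-5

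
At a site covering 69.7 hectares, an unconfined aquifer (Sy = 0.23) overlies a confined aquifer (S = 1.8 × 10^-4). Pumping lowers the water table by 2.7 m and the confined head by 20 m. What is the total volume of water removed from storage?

A = 69.7 hectares = 6.97 × 10^5 m²
Unconfined: ΔV_u = Sy × A × Δh_u = 0.23 × 6.97 × 10^5 × 2.7 = 4.328 × 10^5 m³
Confined: ΔV_c = S × A × Δh_c = 1.8 × 10^-4 × 6.97 × 10^5 × 20 = 2509 m³
Total ΔV = 4.328 × 10^5 + 2509 = 4.353 × 10^5 m³

ΔV ≈ 4.35 × 10^5 m³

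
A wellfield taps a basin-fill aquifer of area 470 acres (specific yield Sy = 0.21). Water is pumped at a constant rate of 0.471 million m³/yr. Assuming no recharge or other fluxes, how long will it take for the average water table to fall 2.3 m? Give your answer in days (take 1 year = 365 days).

A = 470 acres = 1.902 × 10^6 m²
ΔV = Sy × A × Δh = 0.21 × 1.902 × 10^6 × 2.3 = 9.187 × 10^5 m³
Q = 0.471 million m³/yr = 1290 m³/d
t = ΔV / Q = 9.187 × 10^5 m³ / 1290 m³/d = 711.9 d

t ≈ 712 days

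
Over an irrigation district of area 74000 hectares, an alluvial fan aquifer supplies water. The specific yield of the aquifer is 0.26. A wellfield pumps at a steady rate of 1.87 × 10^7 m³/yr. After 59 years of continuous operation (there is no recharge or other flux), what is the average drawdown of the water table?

A = 74000 hectares = 7.4 × 10^8 m²
Q = 1.87 × 10^7 m³/yr = 51230 m³/d
t = 59 years = 21540 d
ΔV = Q × t = 51230 m³/d × 21540 d = 1.103 × 10^9 m³
Δh = ΔV / (Sy × A) = 1.103 × 10^9 / (0.26 × 7.4 × 10^8) = 5.734 m

Δh ≈ 5.73 m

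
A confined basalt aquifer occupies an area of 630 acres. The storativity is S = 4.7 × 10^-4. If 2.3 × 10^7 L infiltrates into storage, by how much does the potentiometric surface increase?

Δh ≈ 19.2 m

A = 630 acres = 2.55 × 10^6 m²
ΔV = 2.3 × 10^7 L = 23000 m³
Δh = ΔV / (S × A) = 23000 m³ / (4.7 × 10^-4 × 2.55 × 10^6 m²) = 19.19 m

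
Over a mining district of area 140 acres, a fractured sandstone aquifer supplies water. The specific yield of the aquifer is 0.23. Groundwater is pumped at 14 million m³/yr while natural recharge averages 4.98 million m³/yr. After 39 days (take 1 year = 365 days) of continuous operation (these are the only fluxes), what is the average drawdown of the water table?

A = 140 acres = 5.666 × 10^5 m²
Net abstraction = 14 − 4.98 = 9.02 million m³/yr
Q_net = 9.02 million m³/yr = 24710 m³/d
ΔV = Q × t = 24710 m³/d × 39 d = 9.638 × 10^5 m³
Δh = ΔV / (Sy × A) = 9.638 × 10^5 / (0.23 × 5.666 × 10^5) = 7.396 m

Δh ≈ 7.4 m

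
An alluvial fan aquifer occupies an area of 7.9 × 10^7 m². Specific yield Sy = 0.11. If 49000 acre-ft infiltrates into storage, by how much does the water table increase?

ΔV = 49000 acre-ft = 6.044 × 10^7 m³
Δh = ΔV / (Sy × A) = 6.044 × 10^7 m³ / (0.11 × 7.9 × 10^7 m²) = 6.955 m

Δh ≈ 6.96 m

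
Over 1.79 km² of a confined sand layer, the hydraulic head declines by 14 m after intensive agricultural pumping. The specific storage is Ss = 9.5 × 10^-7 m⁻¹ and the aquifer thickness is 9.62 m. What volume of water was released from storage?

S = Ss × b = 9.5 × 10^-7 m⁻¹ × 9.62 m = 9.139 × 10^-6
A = 1.79 km² = 1.79 × 10^6 m²
ΔV = S × A × Δh = 9.139 × 10^-6 × 1.79 × 10^6 m² × 14 m = 229 m³

ΔV ≈ 229 m³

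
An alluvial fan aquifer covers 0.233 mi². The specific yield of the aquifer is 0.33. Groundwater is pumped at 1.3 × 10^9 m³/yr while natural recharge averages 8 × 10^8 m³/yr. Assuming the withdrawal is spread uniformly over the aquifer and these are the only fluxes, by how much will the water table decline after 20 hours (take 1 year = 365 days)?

Δh ≈ 5.73 m

A = 0.233 mi² = 6.035 × 10^5 m²
Net abstraction = 1.3 × 10^9 − 8 × 10^8 = 5 × 10^8 m³/yr
Q_net = 5 × 10^8 m³/yr = 1.37 × 10^6 m³/d
t = 20 hours = 0.8333 d
ΔV = Q × t = 1.37 × 10^6 m³/d × 0.8333 d = 1.142 × 10^6 m³
Δh = ΔV / (Sy × A) = 1.142 × 10^6 / (0.33 × 6.035 × 10^5) = 5.732 m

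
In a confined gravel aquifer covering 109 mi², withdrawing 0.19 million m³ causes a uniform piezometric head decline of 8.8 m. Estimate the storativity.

A = 109 mi² = 2.823 × 10^8 m²
ΔV = 0.19 million m³ = 1.9 × 10^5 m³
S = ΔV / (A × Δh) = 1.9 × 10^5 m³ / (2.823 × 10^8 m² × 8.8 m) = 7.648 × 10^-5

S ≈ 7.6 × 10^-5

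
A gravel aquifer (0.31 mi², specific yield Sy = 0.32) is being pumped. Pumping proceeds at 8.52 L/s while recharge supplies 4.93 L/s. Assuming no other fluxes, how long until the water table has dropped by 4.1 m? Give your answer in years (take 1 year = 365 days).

A = 0.31 mi² = 8.029 × 10^5 m²
ΔV = Sy × A × Δh = 0.32 × 8.029 × 10^5 × 4.1 = 1.053 × 10^6 m³
Net withdrawal = 8.52 − 4.93 = 3.59 L/s = 310.2 m³/d
t = ΔV / Q = 1.053 × 10^6 m³ / 310.2 m³/d = 3396 d
t = 3396 d ≈ 9.304 years

t ≈ 9.3 years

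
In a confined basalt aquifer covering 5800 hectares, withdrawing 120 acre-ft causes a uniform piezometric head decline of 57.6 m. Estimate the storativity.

S ≈ 4.4 × 10^-5

A = 5800 hectares = 5.8 × 10^7 m²
ΔV = 120 acre-ft = 1.48 × 10^5 m³
S = ΔV / (A × Δh) = 1.48 × 10^5 m³ / (5.8 × 10^7 m² × 57.6 m) = 4.431 × 10^-5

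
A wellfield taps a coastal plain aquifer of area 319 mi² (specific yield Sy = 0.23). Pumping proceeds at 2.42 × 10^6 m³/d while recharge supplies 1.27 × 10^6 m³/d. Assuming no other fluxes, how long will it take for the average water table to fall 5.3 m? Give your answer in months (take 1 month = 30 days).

A = 319 mi² = 8.262 × 10^8 m²
ΔV = Sy × A × Δh = 0.23 × 8.262 × 10^8 × 5.3 = 1.007 × 10^9 m³
Net withdrawal = 2.42 × 10^6 − 1.27 × 10^6 = 1.15 × 10^6 m³/d
t = ΔV / Q = 1.007 × 10^9 m³ / 1.15 × 10^6 m³/d = 875.8 d
t = 875.8 d ≈ 29.19 months

t ≈ 29.2 months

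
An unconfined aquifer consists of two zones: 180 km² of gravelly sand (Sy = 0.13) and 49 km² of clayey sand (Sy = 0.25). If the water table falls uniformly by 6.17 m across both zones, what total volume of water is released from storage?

A₁ = 180 km² = 1.8 × 10^8 m²; A₂ = 49 km² = 4.9 × 10^7 m²
ΔV₁ = 0.13 × 1.8 × 10^8 × 6.17 = 1.444 × 10^8 m³
ΔV₂ = 0.25 × 4.9 × 10^7 × 6.17 = 7.558 × 10^7 m³
ΔV = ΔV₁ + ΔV₂ = 2.2 × 10^8 m³

ΔV ≈ 2.2 × 10^8 m³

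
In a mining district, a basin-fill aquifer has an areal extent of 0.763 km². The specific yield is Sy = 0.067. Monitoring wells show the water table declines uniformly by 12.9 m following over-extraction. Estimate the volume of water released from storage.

A = 0.763 km² = 7.63 × 10^5 m²
ΔV = Sy × A × Δh = 0.067 × 7.63 × 10^5 m² × 12.9 m = 6.595 × 10^5 m³

ΔV ≈ 6.59 × 10^5 m³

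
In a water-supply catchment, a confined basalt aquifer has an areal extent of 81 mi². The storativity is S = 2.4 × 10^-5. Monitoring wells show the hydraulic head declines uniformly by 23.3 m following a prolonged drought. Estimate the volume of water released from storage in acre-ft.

A = 81 mi² = 2.098 × 10^8 m²
ΔV = S × A × Δh = 2.4 × 10^-5 × 2.098 × 10^8 m² × 23.3 m = 1.173 × 10^5 m³
ΔV = 1.173 × 10^5 m³ = 95.11 acre-ft

ΔV ≈ 95.1 acre-ft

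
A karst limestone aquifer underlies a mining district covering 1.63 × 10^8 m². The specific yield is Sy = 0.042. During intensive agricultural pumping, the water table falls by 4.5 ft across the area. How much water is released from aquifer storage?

Δh = 4.5 ft = 1.372 m
ΔV = Sy × A × Δh = 0.042 × 1.63 × 10^8 m² × 1.372 m = 9.39 × 10^6 m³

ΔV ≈ 9.39 × 10^6 m³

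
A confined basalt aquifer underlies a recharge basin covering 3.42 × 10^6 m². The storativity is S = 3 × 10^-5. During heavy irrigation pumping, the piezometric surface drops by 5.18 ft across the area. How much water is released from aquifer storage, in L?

Δh = 5.18 ft = 1.579 m
ΔV = S × A × Δh = 3 × 10^-5 × 3.42 × 10^6 m² × 1.579 m = 162 m³
ΔV = 162 m³ = 1.62 × 10^5 L

ΔV ≈ 1.62 × 10^5 L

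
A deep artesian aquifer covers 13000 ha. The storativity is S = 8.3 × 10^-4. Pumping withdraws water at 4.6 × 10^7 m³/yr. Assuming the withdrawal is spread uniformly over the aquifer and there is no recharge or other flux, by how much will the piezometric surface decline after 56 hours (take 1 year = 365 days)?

Δh ≈ 2.73 m

A = 13000 ha = 1.3 × 10^8 m²
Q = 4.6 × 10^7 m³/yr = 1.26 × 10^5 m³/d
t = 56 hours = 2.333 d
ΔV = Q × t = 1.26 × 10^5 m³/d × 2.333 d = 2.941 × 10^5 m³
Δh = ΔV / (S × A) = 2.941 × 10^5 / (8.3 × 10^-4 × 1.3 × 10^8) = 2.725 m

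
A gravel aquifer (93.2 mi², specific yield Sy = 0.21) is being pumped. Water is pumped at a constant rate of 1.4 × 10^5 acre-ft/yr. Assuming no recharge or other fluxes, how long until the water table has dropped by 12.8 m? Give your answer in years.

A = 93.2 mi² = 2.414 × 10^8 m²
ΔV = Sy × A × Δh = 0.21 × 2.414 × 10^8 × 12.8 = 6.488 × 10^8 m³
Q = 1.4 × 10^5 acre-ft/yr = 4.731 × 10^5 m³/d
t = ΔV / Q = 6.488 × 10^8 m³ / 4.731 × 10^5 m³/d = 1371 d
t = 1371 d ≈ 3.757 years

t ≈ 3.76 years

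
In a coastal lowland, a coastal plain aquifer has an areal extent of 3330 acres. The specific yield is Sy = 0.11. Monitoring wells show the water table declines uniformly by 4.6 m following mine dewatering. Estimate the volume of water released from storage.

A = 3330 acres = 1.348 × 10^7 m²
ΔV = Sy × A × Δh = 0.11 × 1.348 × 10^7 m² × 4.6 m = 6.819 × 10^6 m³

ΔV ≈ 6.82 × 10^6 m³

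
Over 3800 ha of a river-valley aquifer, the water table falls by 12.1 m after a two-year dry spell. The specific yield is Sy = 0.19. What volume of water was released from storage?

ΔV ≈ 8.74 × 10^7 m³

A = 3800 ha = 3.8 × 10^7 m²
ΔV = Sy × A × Δh = 0.19 × 3.8 × 10^7 m² × 12.1 m = 8.736 × 10^7 m³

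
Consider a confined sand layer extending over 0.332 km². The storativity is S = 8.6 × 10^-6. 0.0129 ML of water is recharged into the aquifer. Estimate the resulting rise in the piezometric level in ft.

A = 0.332 km² = 3.32 × 10^5 m²
ΔV = 0.0129 ML = 12.9 m³
Δh = ΔV / (S × A) = 12.9 m³ / (8.6 × 10^-6 × 3.32 × 10^5 m²) = 4.518 m
Δh = 4.518 m = 14.82 ft

Δh ≈ 14.8 ft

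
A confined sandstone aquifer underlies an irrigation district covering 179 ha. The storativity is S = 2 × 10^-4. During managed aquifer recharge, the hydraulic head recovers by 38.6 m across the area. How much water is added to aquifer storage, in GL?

A = 179 ha = 1.79 × 10^6 m²
ΔV = S × A × Δh = 2 × 10^-4 × 1.79 × 10^6 m² × 38.6 m = 13820 m³
ΔV = 13820 m³ = 0.01382 GL

ΔV ≈ 0.0138 GL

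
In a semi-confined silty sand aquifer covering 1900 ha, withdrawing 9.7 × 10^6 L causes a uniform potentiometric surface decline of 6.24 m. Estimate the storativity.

S ≈ 8.2 × 10^-5

A = 1900 ha = 1.9 × 10^7 m²
ΔV = 9.7 × 10^6 L = 9700 m³
S = ΔV / (A × Δh) = 9700 m³ / (1.9 × 10^7 m² × 6.24 m) = 8.182 × 10^-5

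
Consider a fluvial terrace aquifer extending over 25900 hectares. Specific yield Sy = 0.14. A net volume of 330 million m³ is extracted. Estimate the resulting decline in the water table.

A = 25900 hectares = 2.59 × 10^8 m²
ΔV = 330 million m³ = 3.3 × 10^8 m³
Δh = ΔV / (Sy × A) = 3.3 × 10^8 m³ / (0.14 × 2.59 × 10^8 m²) = 9.101 m

Δh ≈ 9.1 m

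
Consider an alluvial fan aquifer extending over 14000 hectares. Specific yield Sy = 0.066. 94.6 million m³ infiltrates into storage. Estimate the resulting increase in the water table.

Δh ≈ 10.2 m

A = 14000 hectares = 1.4 × 10^8 m²
ΔV = 94.6 million m³ = 9.46 × 10^7 m³
Δh = ΔV / (Sy × A) = 9.46 × 10^7 m³ / (0.066 × 1.4 × 10^8 m²) = 10.24 m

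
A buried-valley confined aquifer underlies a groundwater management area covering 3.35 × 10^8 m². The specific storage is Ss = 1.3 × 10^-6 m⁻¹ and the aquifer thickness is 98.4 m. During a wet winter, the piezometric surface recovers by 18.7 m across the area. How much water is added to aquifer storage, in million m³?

S = Ss × b = 1.3 × 10^-6 m⁻¹ × 98.4 m = 1.279 × 10^-4
ΔV = S × A × Δh = 1.279 × 10^-4 × 3.35 × 10^8 m² × 18.7 m = 8.014 × 10^5 m³
ΔV = 8.014 × 10^5 m³ = 0.8014 million m³

ΔV ≈ 0.801 million m³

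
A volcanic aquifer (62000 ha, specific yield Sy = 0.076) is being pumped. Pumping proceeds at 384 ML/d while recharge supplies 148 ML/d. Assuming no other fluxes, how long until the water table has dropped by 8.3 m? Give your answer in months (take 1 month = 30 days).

A = 62000 ha = 6.2 × 10^8 m²
ΔV = Sy × A × Δh = 0.076 × 6.2 × 10^8 × 8.3 = 3.911 × 10^8 m³
Net withdrawal = 384 − 148 = 236 ML/d = 2.36 × 10^5 m³/d
t = ΔV / Q = 3.911 × 10^8 m³ / 2.36 × 10^5 m³/d = 1657 d
t = 1657 d ≈ 55.24 months

t ≈ 55.2 months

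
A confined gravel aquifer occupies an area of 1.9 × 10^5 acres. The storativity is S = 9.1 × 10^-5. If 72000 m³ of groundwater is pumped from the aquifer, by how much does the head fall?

A = 1.9 × 10^5 acres = 7.689 × 10^8 m²
Δh = ΔV / (S × A) = 72000 m³ / (9.1 × 10^-5 × 7.689 × 10^8 m²) = 1.029 m

Δh ≈ 1.03 m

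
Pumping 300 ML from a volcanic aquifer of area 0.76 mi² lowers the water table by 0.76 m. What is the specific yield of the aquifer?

Sy ≈ 0.2

A = 0.76 mi² = 1.968 × 10^6 m²
ΔV = 300 ML = 3 × 10^5 m³
Sy = ΔV / (A × Δh) = 3 × 10^5 m³ / (1.968 × 10^6 m² × 0.76 m) = 0.2005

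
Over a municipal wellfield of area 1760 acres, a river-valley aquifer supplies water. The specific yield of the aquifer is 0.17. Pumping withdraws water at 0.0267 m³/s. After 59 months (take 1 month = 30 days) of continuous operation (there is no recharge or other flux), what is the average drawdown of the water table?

Δh ≈ 3.37 m

A = 1760 acres = 7.122 × 10^6 m²
Q = 0.0267 m³/s = 2307 m³/d
t = 59 months = 1770 d
ΔV = Q × t = 2307 m³/d × 1770 d = 4.083 × 10^6 m³
Δh = ΔV / (Sy × A) = 4.083 × 10^6 / (0.17 × 7.122 × 10^6) = 3.372 m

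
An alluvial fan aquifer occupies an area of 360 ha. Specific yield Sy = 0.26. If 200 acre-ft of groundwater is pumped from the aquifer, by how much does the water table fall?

A = 360 ha = 3.6 × 10^6 m²
ΔV = 200 acre-ft = 2.467 × 10^5 m³
Δh = ΔV / (Sy × A) = 2.467 × 10^5 m³ / (0.26 × 3.6 × 10^6 m²) = 0.2636 m

Δh ≈ 0.264 m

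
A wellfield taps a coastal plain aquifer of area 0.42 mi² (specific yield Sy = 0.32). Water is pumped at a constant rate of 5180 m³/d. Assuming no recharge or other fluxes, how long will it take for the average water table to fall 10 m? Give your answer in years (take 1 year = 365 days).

t ≈ 1.84 years

A = 0.42 mi² = 1.088 × 10^6 m²
ΔV = Sy × A × Δh = 0.32 × 1.088 × 10^6 × 10 = 3.481 × 10^6 m³
t = ΔV / Q = 3.481 × 10^6 m³ / 5180 m³/d = 672 d
t = 672 d ≈ 1.841 years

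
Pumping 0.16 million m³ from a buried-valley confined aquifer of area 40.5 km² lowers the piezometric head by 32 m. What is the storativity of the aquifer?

A = 40.5 km² = 4.05 × 10^7 m²
ΔV = 0.16 million m³ = 1.6 × 10^5 m³
S = ΔV / (A × Δh) = 1.6 × 10^5 m³ / (4.05 × 10^7 m² × 32 m) = 1.235 × 10^-4

S ≈ 1.2 × 10^-4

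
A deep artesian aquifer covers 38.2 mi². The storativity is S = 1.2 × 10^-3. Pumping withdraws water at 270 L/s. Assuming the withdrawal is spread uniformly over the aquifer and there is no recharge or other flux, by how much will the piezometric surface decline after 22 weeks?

A = 38.2 mi² = 9.894 × 10^7 m²
Q = 270 L/s = 23330 m³/d
t = 22 weeks = 154 d
ΔV = Q × t = 23330 m³/d × 154 d = 3.593 × 10^6 m³
Δh = ΔV / (S × A) = 3.593 × 10^6 / (0.0012 × 9.894 × 10^7) = 30.26 m

Δh ≈ 30.3 m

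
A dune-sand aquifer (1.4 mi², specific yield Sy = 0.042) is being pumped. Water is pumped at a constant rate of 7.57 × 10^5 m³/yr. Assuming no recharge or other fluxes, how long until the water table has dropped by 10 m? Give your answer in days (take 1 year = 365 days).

A = 1.4 mi² = 3.626 × 10^6 m²
ΔV = Sy × A × Δh = 0.042 × 3.626 × 10^6 × 10 = 1.523 × 10^6 m³
Q = 7.57 × 10^5 m³/yr = 2074 m³/d
t = ΔV / Q = 1.523 × 10^6 m³ / 2074 m³/d = 734.3 d

t ≈ 734 days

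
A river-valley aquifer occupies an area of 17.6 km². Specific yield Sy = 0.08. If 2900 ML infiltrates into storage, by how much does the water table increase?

Δh ≈ 2.06 m

A = 17.6 km² = 1.76 × 10^7 m²
ΔV = 2900 ML = 2.9 × 10^6 m³
Δh = ΔV / (Sy × A) = 2.9 × 10^6 m³ / (0.08 × 1.76 × 10^7 m²) = 2.06 m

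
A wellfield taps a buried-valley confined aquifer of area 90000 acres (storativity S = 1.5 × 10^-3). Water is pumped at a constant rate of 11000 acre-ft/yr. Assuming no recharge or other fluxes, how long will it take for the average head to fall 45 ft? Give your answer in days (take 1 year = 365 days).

t ≈ 202 days

A = 90000 acres = 3.642 × 10^8 m²
Δh = 45 ft = 13.72 m
ΔV = S × A × Δh = 0.0015 × 3.642 × 10^8 × 13.72 = 7.493 × 10^6 m³
Q = 11000 acre-ft/yr = 37170 m³/d
t = ΔV / Q = 7.493 × 10^6 m³ / 37170 m³/d = 201.6 d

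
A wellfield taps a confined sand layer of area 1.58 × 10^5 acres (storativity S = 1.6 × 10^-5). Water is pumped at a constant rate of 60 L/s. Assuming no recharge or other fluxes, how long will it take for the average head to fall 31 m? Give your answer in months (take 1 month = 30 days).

t ≈ 2.04 months

A = 1.58 × 10^5 acres = 6.394 × 10^8 m²
ΔV = S × A × Δh = 1.6 × 10^-5 × 6.394 × 10^8 × 31 = 3.171 × 10^5 m³
Q = 60 L/s = 5184 m³/d
t = ΔV / Q = 3.171 × 10^5 m³ / 5184 m³/d = 61.18 d
t = 61.18 d ≈ 2.039 months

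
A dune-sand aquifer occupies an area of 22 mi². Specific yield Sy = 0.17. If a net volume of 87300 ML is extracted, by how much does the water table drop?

Δh ≈ 9.01 m

A = 22 mi² = 5.698 × 10^7 m²
ΔV = 87300 ML = 8.73 × 10^7 m³
Δh = ΔV / (Sy × A) = 8.73 × 10^7 m³ / (0.17 × 5.698 × 10^7 m²) = 9.012 m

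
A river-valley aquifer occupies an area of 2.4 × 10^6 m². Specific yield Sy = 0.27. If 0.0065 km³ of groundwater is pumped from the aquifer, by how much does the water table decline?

Δh ≈ 10 m

ΔV = 0.0065 km³ = 6.5 × 10^6 m³
Δh = ΔV / (Sy × A) = 6.5 × 10^6 m³ / (0.27 × 2.4 × 10^6 m²) = 10.03 m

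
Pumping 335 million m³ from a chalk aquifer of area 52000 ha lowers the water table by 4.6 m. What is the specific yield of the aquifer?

A = 52000 ha = 5.2 × 10^8 m²
ΔV = 335 million m³ = 3.35 × 10^8 m³
Sy = ΔV / (A × Δh) = 3.35 × 10^8 m³ / (5.2 × 10^8 m² × 4.6 m) = 0.1401

Sy ≈ 0.14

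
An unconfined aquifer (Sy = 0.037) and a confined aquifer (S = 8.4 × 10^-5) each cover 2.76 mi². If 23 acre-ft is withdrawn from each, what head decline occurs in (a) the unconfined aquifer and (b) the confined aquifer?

Δh_u ≈ 0.107 m; Δh_c ≈ 47.2 m

A = 2.76 mi² = 7.148 × 10^6 m²
ΔV = 23 acre-ft = 28370 m³
Unconfined: Δh_u = ΔV/(Sy·A) = 28370/(0.037 × 7.148 × 10^6) = 0.1073 m
Confined: Δh_c = ΔV/(S·A) = 28370/(8.4 × 10^-5 × 7.148 × 10^6) = 47.25 m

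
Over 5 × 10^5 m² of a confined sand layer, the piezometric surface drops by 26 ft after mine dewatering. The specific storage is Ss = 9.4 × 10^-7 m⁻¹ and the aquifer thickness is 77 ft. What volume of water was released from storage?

b = 77 ft = 23.47 m
S = Ss × b = 9.4 × 10^-7 m⁻¹ × 23.47 m = 2.206 × 10^-5
Δh = 26 ft = 7.925 m
ΔV = S × A × Δh = 2.206 × 10^-5 × 5 × 10^5 m² × 7.925 m = 87.42 m³

ΔV ≈ 87.4 m³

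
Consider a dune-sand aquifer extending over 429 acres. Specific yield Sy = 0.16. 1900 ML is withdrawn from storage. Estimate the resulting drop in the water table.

A = 429 acres = 1.736 × 10^6 m²
ΔV = 1900 ML = 1.9 × 10^6 m³
Δh = ΔV / (Sy × A) = 1.9 × 10^6 m³ / (0.16 × 1.736 × 10^6 m²) = 6.84 m

Δh ≈ 6.84 m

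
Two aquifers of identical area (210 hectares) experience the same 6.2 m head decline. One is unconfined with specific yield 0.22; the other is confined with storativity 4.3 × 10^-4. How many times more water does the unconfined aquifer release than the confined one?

ΔV_u / ΔV_c ≈ 512

A = 210 hectares = 2.1 × 10^6 m²
Unconfined: ΔV_u = Sy × A × Δh = 0.22 × 2.1 × 10^6 × 6.2 = 2.864 × 10^6 m³
Confined: ΔV_c = S × A × Δh = 4.3 × 10^-4 × 2.1 × 10^6 × 6.2 = 5599 m³
Ratio = ΔV_u / ΔV_c = Sy / S = 0.22 / 4.3 × 10^-4 = 511.6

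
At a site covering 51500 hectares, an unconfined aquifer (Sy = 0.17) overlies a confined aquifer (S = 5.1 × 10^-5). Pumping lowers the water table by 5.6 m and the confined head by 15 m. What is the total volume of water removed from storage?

ΔV ≈ 4.91 × 10^8 m³

A = 51500 hectares = 5.15 × 10^8 m²
Unconfined: ΔV_u = Sy × A × Δh_u = 0.17 × 5.15 × 10^8 × 5.6 = 4.903 × 10^8 m³
Confined: ΔV_c = S × A × Δh_c = 5.1 × 10^-5 × 5.15 × 10^8 × 15 = 3.94 × 10^5 m³
Total ΔV = 4.903 × 10^8 + 3.94 × 10^5 = 4.907 × 10^8 m³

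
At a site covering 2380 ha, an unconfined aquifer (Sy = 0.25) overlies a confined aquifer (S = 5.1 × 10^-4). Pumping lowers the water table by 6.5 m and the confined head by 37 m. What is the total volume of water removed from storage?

ΔV ≈ 3.91 × 10^7 m³

A = 2380 ha = 2.38 × 10^7 m²
Unconfined: ΔV_u = Sy × A × Δh_u = 0.25 × 2.38 × 10^7 × 6.5 = 3.868 × 10^7 m³
Confined: ΔV_c = S × A × Δh_c = 5.1 × 10^-4 × 2.38 × 10^7 × 37 = 4.491 × 10^5 m³
Total ΔV = 3.868 × 10^7 + 4.491 × 10^5 = 3.912 × 10^7 m³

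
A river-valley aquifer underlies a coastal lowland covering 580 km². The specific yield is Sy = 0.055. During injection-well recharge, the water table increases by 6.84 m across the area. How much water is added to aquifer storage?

ΔV ≈ 2.18 × 10^8 m³

A = 580 km² = 5.8 × 10^8 m²
ΔV = Sy × A × Δh = 0.055 × 5.8 × 10^8 m² × 6.84 m = 2.182 × 10^8 m³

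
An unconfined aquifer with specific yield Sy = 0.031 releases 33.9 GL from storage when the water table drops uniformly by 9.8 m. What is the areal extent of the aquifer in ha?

A ≈ 11200 ha

ΔV = 33.9 GL = 3.39 × 10^7 m³
A = ΔV / (Sy × Δh) = 3.39 × 10^7 / (0.031 × 9.8) = 1.116 × 10^8 m²
A = 1.116 × 10^8 m² = 11160 ha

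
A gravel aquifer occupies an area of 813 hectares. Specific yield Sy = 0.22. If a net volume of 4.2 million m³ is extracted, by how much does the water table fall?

A = 813 hectares = 8.13 × 10^6 m²
ΔV = 4.2 million m³ = 4.2 × 10^6 m³
Δh = ΔV / (Sy × A) = 4.2 × 10^6 m³ / (0.22 × 8.13 × 10^6 m²) = 2.348 m

Δh ≈ 2.35 m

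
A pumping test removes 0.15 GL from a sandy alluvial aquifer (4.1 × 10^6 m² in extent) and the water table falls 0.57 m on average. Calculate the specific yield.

Sy ≈ 0.064

ΔV = 0.15 GL = 1.5 × 10^5 m³
Sy = ΔV / (A × Δh) = 1.5 × 10^5 m³ / (4.1 × 10^6 m² × 0.57 m) = 0.06418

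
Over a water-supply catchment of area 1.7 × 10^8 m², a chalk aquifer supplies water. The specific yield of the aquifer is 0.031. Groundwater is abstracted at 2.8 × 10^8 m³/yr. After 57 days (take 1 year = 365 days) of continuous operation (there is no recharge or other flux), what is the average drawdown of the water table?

Q = 2.8 × 10^8 m³/yr = 7.671 × 10^5 m³/d
ΔV = Q × t = 7.671 × 10^5 m³/d × 57 d = 4.373 × 10^7 m³
Δh = ΔV / (Sy × A) = 4.373 × 10^7 / (0.031 × 1.7 × 10^8) = 8.297 m

Δh ≈ 8.3 m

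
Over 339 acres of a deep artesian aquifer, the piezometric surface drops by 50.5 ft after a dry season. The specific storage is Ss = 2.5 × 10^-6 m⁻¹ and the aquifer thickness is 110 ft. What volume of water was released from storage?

ΔV ≈ 1770 m³

b = 110 ft = 33.53 m
S = Ss × b = 2.5 × 10^-6 m⁻¹ × 33.53 m = 8.382 × 10^-5
A = 339 acres = 1.372 × 10^6 m²
Δh = 50.5 ft = 15.39 m
ΔV = S × A × Δh = 8.382 × 10^-5 × 1.372 × 10^6 m² × 15.39 m = 1770 m³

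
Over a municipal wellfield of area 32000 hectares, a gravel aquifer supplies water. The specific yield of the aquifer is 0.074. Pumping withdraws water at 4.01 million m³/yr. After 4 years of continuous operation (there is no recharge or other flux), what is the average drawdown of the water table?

A = 32000 hectares = 3.2 × 10^8 m²
Q = 4.01 million m³/yr = 10990 m³/d
t = 4 years = 1460 d
ΔV = Q × t = 10990 m³/d × 1460 d = 1.604 × 10^7 m³
Δh = ΔV / (Sy × A) = 1.604 × 10^7 / (0.074 × 3.2 × 10^8) = 0.6774 m

Δh ≈ 0.677 m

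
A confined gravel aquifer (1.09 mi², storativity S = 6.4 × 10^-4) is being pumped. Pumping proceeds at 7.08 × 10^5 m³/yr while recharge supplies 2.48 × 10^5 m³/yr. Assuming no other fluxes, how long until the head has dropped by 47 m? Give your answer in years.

t ≈ 0.185 years

A = 1.09 mi² = 2.823 × 10^6 m²
ΔV = S × A × Δh = 6.4 × 10^-4 × 2.823 × 10^6 × 47 = 84920 m³
Net withdrawal = 7.08 × 10^5 − 2.48 × 10^5 = 4.6 × 10^5 m³/yr = 1260 m³/d
t = ΔV / Q = 84920 m³ / 1260 m³/d = 67.38 d
t = 67.38 d ≈ 0.1846 years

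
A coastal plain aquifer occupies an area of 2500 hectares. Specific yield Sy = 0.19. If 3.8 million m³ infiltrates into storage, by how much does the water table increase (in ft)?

Δh ≈ 2.62 ft

A = 2500 hectares = 2.5 × 10^7 m²
ΔV = 3.8 million m³ = 3.8 × 10^6 m³
Δh = ΔV / (Sy × A) = 3.8 × 10^6 m³ / (0.19 × 2.5 × 10^7 m²) = 0.8 m
Δh = 0.8 m = 2.625 ft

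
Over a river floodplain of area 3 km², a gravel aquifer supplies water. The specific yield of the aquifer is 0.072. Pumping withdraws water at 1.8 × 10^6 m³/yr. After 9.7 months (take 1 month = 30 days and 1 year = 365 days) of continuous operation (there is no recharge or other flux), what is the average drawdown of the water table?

Δh ≈ 6.64 m

A = 3 km² = 3 × 10^6 m²
Q = 1.8 × 10^6 m³/yr = 4932 m³/d
t = 9.7 months = 291 d
ΔV = Q × t = 4932 m³/d × 291 d = 1.435 × 10^6 m³
Δh = ΔV / (Sy × A) = 1.435 × 10^6 / (0.072 × 3 × 10^6) = 6.644 m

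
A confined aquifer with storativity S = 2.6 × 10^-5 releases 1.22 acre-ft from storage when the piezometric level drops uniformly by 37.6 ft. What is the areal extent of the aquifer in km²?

A ≈ 5.05 km²

Δh = 37.6 ft = 11.46 m
ΔV = 1.22 acre-ft = 1505 m³
A = ΔV / (S × Δh) = 1505 / (2.6 × 10^-5 × 11.46) = 5.05 × 10^6 m²
A = 5.05 × 10^6 m² = 5.05 km²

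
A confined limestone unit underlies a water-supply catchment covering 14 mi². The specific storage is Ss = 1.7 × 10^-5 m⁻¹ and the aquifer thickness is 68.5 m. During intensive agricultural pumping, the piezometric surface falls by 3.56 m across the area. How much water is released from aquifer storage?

S = Ss × b = 1.7 × 10^-5 m⁻¹ × 68.5 m = 1.164 × 10^-3
A = 14 mi² = 3.626 × 10^7 m²
ΔV = S × A × Δh = 0.001164 × 3.626 × 10^7 m² × 3.56 m = 1.503 × 10^5 m³

ΔV ≈ 1.5 × 10^5 m³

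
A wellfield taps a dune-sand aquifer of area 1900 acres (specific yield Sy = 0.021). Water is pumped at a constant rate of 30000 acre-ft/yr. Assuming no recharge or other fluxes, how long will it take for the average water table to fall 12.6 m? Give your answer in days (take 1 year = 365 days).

A = 1900 acres = 7.689 × 10^6 m²
ΔV = Sy × A × Δh = 0.021 × 7.689 × 10^6 × 12.6 = 2.035 × 10^6 m³
Q = 30000 acre-ft/yr = 1.014 × 10^5 m³/d
t = ΔV / Q = 2.035 × 10^6 m³ / 1.014 × 10^5 m³/d = 20.07 d

t ≈ 20.1 days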